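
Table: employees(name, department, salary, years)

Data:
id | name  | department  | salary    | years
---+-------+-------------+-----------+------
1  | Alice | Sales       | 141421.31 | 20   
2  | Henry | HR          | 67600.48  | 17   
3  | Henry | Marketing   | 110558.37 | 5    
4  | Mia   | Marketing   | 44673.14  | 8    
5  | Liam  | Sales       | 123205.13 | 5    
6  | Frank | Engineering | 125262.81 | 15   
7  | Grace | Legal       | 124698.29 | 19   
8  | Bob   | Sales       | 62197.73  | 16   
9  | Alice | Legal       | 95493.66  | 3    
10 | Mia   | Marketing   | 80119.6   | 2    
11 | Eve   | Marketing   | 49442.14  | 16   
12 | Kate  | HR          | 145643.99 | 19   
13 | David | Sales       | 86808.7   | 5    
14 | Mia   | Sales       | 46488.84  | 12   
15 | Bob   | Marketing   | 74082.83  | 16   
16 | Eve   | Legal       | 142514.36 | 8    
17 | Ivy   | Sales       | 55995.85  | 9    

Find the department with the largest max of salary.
SELECT department, MAX(salary) as val
FROM employees
GROUP BY department
ORDER BY val DESC
LIMIT 1

Result: HR with max(salary) = 145643.99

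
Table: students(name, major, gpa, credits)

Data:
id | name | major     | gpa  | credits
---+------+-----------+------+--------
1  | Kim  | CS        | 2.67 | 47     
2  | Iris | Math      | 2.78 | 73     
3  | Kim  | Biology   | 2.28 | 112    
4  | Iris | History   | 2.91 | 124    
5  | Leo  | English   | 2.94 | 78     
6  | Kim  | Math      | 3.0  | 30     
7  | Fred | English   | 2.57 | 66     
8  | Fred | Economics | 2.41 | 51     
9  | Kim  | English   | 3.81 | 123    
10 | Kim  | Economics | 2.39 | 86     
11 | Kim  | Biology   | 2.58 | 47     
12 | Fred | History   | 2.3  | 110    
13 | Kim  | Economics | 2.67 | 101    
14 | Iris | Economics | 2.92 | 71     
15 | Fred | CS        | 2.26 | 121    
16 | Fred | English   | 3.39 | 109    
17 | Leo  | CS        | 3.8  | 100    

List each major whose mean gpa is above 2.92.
SELECT major, AVG(gpa)
FROM students
GROUP BY major
HAVING AVG(gpa) > 2.92

Result:
  English: avg=3.18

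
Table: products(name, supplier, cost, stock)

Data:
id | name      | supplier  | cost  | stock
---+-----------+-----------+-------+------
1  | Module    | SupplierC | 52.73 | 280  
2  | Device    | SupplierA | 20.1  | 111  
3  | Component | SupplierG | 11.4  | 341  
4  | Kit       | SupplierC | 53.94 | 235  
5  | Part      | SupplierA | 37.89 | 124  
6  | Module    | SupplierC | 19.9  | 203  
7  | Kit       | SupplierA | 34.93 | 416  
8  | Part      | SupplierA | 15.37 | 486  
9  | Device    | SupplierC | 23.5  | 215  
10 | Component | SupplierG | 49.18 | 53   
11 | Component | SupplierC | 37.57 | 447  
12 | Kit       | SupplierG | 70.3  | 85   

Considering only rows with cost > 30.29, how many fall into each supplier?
SELECT supplier, COUNT(*)
FROM products
WHERE cost > 30.29
GROUP BY supplier

Note: WHERE filters rows before grouping.

Result:
  SupplierA: 2
  SupplierC: 3
  SupplierG: 2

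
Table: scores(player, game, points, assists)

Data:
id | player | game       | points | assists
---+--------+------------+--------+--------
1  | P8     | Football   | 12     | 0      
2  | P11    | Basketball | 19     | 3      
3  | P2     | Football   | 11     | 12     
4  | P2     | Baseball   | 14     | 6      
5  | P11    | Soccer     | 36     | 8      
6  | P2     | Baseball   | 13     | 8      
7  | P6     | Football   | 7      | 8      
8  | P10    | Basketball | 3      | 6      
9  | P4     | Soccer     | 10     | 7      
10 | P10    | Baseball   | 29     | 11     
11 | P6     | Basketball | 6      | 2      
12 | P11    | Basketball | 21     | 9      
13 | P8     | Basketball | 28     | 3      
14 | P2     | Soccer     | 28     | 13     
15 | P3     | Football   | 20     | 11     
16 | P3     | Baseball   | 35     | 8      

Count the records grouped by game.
SELECT game, COUNT(*) as count
FROM scores
GROUP BY game

Result:
  Baseball: 4
  Basketball: 5
  Football: 4
  Soccer: 3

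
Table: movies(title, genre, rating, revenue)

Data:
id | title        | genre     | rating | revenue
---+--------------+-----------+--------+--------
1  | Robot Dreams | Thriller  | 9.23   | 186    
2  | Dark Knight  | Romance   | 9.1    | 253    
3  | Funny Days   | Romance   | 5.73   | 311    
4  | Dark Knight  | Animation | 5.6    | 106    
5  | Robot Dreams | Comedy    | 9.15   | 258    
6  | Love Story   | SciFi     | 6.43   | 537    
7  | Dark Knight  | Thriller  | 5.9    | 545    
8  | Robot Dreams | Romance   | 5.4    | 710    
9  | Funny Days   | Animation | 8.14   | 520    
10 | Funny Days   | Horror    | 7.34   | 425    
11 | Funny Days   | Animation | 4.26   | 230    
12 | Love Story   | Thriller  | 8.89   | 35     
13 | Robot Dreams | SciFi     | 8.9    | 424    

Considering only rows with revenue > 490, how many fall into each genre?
SELECT genre, COUNT(*)
FROM movies
WHERE revenue > 490
GROUP BY genre

Note: WHERE filters rows before grouping.

Result:
  Animation: 1
  Romance: 1
  SciFi: 1
  Thriller: 1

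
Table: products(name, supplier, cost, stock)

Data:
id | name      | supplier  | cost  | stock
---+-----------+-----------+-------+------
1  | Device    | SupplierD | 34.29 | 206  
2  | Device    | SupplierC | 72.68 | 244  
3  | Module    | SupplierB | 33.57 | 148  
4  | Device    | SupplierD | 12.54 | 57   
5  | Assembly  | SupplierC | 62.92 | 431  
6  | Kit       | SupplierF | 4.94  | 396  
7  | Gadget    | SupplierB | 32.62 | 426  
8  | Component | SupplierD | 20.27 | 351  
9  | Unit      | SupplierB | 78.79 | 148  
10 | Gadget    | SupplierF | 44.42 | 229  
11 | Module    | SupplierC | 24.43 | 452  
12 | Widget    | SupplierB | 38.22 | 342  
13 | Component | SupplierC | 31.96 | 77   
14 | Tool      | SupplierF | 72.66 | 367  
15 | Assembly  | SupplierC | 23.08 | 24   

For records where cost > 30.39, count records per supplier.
SELECT supplier, COUNT(*)
FROM products
WHERE cost > 30.39
GROUP BY supplier

Note: WHERE filters rows before grouping.

Result:
  SupplierB: 4
  SupplierC: 3
  SupplierD: 1
  SupplierF: 2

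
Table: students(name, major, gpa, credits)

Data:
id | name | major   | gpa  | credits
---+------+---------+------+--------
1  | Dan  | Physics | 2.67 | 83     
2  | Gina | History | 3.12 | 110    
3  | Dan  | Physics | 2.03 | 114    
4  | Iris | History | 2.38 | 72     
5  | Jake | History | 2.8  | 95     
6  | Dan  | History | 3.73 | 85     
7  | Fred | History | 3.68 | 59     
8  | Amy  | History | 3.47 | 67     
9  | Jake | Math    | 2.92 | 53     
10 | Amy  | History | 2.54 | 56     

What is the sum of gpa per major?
SELECT major, SUM(gpa) as result
FROM students
GROUP BY major

Result:
  History: 21.72
  Math: 2.92
  Physics: 4.70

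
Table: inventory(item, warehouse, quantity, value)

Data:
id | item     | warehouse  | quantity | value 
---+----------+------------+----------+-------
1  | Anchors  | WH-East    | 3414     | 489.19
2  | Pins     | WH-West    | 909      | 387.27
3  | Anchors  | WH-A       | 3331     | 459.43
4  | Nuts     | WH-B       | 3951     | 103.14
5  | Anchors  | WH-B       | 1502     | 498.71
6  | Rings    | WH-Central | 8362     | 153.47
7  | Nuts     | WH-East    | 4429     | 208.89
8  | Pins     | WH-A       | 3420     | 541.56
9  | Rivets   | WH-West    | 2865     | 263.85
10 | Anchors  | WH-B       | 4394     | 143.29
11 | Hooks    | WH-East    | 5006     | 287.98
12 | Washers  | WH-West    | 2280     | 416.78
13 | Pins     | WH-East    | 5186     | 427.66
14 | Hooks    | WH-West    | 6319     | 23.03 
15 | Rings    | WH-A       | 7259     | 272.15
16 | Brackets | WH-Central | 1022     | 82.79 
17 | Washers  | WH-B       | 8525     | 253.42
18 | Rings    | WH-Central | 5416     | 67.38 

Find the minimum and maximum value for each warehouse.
SELECT warehouse, MIN(value), MAX(value)
FROM inventory
GROUP BY warehouse

Result:
  WH-A: min=272.15, max=541.56
  WH-B: min=103.14, max=498.71
  WH-Central: min=67.38, max=153.47
  WH-East: min=208.89, max=489.19
  WH-West: min=23.03, max=416.78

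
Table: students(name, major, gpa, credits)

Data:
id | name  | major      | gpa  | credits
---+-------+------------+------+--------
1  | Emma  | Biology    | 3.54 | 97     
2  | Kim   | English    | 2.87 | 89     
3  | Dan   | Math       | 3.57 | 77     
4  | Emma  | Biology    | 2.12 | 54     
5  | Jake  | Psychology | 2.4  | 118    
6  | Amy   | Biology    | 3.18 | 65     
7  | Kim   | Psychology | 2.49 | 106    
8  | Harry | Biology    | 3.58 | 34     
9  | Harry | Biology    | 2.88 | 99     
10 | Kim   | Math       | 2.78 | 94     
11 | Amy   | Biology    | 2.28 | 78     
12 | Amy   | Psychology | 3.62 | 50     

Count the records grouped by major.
SELECT major, COUNT(*) as count
FROM students
GROUP BY major

Result:
  Biology: 6
  English: 1
  Math: 2
  Psychology: 3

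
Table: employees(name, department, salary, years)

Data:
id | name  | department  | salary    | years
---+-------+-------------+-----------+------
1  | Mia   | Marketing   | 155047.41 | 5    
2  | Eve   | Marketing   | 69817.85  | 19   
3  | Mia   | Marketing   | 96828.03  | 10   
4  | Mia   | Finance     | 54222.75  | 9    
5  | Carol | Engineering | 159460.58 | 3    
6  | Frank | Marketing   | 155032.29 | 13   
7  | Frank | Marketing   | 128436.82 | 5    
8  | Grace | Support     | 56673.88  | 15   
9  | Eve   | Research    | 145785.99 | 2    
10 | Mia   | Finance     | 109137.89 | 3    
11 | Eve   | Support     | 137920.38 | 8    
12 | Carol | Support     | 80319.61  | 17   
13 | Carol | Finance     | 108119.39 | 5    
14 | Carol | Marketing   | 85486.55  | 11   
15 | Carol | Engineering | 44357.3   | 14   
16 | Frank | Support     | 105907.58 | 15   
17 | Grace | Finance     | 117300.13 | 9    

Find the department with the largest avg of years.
SELECT department, AVG(years) as val
FROM employees
GROUP BY department
ORDER BY val DESC
LIMIT 1

Result: Support with avg(years) = 13.75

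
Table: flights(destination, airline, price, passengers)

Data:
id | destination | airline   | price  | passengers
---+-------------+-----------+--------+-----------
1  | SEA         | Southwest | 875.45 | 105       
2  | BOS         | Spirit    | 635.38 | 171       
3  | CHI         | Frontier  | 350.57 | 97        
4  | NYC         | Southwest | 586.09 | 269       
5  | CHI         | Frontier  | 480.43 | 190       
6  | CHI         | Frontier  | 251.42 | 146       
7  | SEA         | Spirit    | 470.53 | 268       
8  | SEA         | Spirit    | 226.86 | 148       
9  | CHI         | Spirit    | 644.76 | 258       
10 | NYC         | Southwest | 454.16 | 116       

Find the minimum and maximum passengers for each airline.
SELECT airline, MIN(passengers), MAX(passengers)
FROM flights
GROUP BY airline

Result:
  Frontier: min=97, max=190
  Southwest: min=105, max=269
  Spirit: min=148, max=268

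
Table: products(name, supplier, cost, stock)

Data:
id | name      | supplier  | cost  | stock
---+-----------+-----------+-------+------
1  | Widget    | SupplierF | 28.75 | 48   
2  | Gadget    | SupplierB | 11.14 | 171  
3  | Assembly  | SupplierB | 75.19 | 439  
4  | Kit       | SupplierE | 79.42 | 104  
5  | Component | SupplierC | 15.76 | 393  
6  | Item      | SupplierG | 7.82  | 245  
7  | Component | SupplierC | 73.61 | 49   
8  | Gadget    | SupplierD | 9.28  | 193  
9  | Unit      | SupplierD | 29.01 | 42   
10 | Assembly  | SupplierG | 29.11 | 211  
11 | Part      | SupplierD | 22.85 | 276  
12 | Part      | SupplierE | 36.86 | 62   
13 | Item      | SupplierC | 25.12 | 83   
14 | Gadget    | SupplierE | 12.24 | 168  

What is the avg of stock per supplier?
SELECT supplier, AVG(stock) as result
FROM products
GROUP BY supplier

Result:
  SupplierB: 305.00
  SupplierC: 175.00
  SupplierD: 170.33
  SupplierE: 111.33
  SupplierF: 48.00
  SupplierG: 228.00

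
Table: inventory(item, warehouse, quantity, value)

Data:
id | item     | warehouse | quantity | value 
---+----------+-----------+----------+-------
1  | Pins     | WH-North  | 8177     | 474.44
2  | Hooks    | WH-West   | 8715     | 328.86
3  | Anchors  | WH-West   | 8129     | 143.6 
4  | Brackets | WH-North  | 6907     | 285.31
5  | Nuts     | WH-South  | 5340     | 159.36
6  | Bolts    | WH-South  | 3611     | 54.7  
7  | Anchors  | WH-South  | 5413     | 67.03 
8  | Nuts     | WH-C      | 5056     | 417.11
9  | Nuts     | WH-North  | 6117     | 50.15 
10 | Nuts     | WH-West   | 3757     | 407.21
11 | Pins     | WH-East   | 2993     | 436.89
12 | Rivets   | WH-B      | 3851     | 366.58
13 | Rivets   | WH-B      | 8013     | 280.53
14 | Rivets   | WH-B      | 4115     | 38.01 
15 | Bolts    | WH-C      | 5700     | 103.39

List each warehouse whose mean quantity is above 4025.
SELECT warehouse, AVG(quantity)
FROM inventory
GROUP BY warehouse
HAVING AVG(quantity) > 4025

Result:
  WH-B: avg=5326.33
  WH-C: avg=5378.00
  WH-North: avg=7067.00
  WH-South: avg=4788.00
  WH-West: avg=6867.00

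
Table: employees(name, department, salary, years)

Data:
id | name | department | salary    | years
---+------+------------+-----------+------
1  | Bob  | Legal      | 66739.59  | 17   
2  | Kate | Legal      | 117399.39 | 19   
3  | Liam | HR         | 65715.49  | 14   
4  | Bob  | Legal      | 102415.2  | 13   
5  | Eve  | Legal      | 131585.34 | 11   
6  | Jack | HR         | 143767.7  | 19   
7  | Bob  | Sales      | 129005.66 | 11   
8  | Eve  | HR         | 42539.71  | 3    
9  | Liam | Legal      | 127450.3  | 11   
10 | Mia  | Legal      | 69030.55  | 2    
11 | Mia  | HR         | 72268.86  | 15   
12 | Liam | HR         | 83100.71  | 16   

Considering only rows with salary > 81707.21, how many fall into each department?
SELECT department, COUNT(*)
FROM employees
WHERE salary > 81707.21
GROUP BY department

Note: WHERE filters rows before grouping.

Result:
  HR: 2
  Legal: 4
  Sales: 1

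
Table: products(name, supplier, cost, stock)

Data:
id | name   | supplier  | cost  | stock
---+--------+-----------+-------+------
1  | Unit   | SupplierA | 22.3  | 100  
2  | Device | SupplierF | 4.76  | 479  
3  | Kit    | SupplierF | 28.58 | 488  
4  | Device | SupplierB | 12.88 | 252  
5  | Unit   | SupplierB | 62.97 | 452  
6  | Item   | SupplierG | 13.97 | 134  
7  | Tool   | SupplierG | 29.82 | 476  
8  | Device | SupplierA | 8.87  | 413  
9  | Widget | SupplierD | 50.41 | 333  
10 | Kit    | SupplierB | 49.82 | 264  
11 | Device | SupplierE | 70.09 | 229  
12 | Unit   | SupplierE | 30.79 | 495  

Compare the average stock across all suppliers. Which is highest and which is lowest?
SELECT supplier, AVG(stock)
FROM products
GROUP BY supplier
ORDER BY AVG(stock)

All groups:
  SupplierA: 256.50
  SupplierG: 305.00
  SupplierB: 322.67
  SupplierD: 333.00
  SupplierE: 362.00
  SupplierF: 483.50

Highest: SupplierF (483.50)
Lowest: SupplierA (256.50)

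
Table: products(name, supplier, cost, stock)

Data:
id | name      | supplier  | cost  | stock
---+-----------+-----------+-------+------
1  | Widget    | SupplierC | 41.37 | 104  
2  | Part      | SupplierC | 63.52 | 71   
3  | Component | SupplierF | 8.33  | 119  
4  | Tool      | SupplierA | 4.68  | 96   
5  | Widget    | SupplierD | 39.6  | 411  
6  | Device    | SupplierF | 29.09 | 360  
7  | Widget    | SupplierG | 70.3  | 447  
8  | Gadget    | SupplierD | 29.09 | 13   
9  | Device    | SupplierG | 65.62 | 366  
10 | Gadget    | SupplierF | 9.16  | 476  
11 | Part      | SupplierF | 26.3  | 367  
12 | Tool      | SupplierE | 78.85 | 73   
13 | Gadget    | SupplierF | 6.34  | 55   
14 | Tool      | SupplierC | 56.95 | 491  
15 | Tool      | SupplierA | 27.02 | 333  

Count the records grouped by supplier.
SELECT supplier, COUNT(*) as count
FROM products
GROUP BY supplier

Result:
  SupplierA: 2
  SupplierC: 3
  SupplierD: 2
  SupplierE: 1
  SupplierF: 5
  SupplierG: 2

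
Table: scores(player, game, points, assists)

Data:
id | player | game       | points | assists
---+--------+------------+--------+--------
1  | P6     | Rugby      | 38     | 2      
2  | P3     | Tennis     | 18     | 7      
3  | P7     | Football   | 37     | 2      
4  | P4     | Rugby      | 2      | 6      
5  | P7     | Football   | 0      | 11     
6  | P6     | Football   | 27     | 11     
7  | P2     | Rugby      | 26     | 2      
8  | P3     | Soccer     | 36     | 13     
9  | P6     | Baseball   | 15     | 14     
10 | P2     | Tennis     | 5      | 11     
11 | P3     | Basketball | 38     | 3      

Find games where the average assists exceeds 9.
SELECT game, AVG(assists)
FROM scores
GROUP BY game
HAVING AVG(assists) > 9

Result:
  Baseball: avg=14.00
  Soccer: avg=13.00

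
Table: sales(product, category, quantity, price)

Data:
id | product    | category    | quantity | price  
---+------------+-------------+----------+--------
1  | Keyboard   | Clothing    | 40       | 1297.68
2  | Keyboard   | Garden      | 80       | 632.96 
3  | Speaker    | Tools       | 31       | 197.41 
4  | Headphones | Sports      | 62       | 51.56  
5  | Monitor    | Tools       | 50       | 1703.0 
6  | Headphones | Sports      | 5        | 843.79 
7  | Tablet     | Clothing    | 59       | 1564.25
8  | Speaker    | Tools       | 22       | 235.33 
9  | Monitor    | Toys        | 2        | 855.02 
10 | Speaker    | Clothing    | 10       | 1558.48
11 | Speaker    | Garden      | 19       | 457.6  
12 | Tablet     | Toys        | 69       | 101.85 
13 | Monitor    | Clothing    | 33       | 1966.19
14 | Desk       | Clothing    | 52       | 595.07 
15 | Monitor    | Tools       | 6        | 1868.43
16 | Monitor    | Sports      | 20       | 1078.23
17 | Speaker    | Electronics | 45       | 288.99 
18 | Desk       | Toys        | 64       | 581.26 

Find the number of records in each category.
SELECT category, COUNT(*) as count
FROM sales
GROUP BY category

Result:
  Clothing: 5
  Electronics: 1
  Garden: 2
  Sports: 3
  Tools: 4
  Toys: 3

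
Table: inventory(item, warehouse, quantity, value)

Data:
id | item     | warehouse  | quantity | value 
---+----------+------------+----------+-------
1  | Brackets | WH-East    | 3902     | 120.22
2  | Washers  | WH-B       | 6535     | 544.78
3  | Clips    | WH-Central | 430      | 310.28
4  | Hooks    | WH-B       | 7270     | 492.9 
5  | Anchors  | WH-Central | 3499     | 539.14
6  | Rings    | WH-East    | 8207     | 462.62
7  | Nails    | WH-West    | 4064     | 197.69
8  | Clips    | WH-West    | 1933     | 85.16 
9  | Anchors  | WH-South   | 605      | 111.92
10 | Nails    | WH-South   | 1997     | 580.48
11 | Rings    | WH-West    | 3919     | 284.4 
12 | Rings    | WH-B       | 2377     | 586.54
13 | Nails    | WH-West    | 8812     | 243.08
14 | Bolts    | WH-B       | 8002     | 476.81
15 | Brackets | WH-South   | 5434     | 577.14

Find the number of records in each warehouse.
SELECT warehouse, COUNT(*) as count
FROM inventory
GROUP BY warehouse

Result:
  WH-B: 4
  WH-Central: 2
  WH-East: 2
  WH-South: 3
  WH-West: 4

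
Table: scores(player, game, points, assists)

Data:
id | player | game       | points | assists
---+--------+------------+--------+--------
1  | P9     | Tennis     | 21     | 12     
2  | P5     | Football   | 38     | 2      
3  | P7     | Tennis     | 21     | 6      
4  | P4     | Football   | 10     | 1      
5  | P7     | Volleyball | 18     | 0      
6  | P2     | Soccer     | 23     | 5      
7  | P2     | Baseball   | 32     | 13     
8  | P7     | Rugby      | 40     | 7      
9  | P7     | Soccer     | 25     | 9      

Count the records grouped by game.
SELECT game, COUNT(*) as count
FROM scores
GROUP BY game

Result:
  Baseball: 1
  Football: 2
  Rugby: 1
  Soccer: 2
  Tennis: 2
  Volleyball: 1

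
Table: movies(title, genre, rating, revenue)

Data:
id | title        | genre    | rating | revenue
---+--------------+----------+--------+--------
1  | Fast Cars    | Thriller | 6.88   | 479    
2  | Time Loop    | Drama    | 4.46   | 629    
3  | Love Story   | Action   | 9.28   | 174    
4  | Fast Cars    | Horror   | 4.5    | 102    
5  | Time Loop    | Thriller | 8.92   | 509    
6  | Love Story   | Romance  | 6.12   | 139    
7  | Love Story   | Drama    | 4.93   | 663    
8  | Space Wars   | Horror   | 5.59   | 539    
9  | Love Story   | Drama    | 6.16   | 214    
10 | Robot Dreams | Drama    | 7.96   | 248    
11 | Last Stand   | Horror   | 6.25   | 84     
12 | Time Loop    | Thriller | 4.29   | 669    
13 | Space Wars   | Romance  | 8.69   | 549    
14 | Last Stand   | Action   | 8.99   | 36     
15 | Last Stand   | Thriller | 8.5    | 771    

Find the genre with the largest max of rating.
SELECT genre, MAX(rating) as val
FROM movies
GROUP BY genre
ORDER BY val DESC
LIMIT 1

Result: Action with max(rating) = 9.28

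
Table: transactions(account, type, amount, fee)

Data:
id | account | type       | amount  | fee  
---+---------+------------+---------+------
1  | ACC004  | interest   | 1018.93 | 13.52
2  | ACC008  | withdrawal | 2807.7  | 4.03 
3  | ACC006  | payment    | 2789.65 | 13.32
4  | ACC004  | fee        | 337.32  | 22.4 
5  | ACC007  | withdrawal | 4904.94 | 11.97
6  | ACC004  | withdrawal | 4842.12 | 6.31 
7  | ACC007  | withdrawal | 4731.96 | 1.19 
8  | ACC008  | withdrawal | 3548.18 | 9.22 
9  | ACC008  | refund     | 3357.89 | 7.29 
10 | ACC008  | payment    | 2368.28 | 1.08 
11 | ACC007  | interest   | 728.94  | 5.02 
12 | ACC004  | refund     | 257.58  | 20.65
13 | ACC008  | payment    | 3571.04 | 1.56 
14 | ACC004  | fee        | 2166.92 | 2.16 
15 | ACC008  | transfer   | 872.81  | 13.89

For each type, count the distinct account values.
SELECT type, COUNT(DISTINCT account)
FROM transactions
GROUP BY type

Result:
  fee: 1 distinct
  interest: 2 distinct
  payment: 2 distinct
  refund: 2 distinct
  transfer: 1 distinct
  withdrawal: 3 distinct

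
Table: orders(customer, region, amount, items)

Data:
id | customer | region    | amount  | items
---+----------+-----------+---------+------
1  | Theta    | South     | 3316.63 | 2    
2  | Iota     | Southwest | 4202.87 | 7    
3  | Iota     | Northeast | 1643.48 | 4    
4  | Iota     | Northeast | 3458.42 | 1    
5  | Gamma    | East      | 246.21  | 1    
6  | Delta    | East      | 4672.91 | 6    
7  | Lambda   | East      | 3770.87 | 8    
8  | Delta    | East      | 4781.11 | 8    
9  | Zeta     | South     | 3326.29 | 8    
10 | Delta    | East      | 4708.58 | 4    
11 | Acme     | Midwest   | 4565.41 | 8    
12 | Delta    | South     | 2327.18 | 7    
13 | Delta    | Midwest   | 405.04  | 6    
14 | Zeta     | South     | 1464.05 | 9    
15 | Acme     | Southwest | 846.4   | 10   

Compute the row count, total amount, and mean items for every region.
SELECT region,
       COUNT(*) as cnt,
       SUM(amount) as total_amount,
       AVG(items) as avg_items
FROM orders
GROUP BY region

Result:
  East: 5 records, 18179.68 total amount, 5.40 avg items
  Midwest: 2 records, 4970.45 total amount, 7.00 avg items
  Northeast: 2 records, 5101.90 total amount, 2.50 avg items
  South: 4 records, 10434.15 total amount, 6.50 avg items
  Southwest: 2 records, 5049.27 total amount, 8.50 avg items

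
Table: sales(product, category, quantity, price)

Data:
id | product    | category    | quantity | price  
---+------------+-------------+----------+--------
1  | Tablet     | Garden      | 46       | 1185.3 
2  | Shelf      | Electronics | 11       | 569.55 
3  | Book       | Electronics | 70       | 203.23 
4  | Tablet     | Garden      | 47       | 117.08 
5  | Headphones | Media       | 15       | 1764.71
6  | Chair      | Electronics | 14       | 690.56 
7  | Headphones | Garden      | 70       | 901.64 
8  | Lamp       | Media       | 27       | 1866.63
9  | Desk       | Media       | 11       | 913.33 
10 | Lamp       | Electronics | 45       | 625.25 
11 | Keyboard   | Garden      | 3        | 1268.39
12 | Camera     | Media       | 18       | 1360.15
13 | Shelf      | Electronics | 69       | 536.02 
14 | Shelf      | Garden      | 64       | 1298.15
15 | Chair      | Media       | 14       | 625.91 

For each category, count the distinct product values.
SELECT category, COUNT(DISTINCT product)
FROM sales
GROUP BY category

Result:
  Electronics: 4 distinct
  Garden: 4 distinct
  Media: 5 distinct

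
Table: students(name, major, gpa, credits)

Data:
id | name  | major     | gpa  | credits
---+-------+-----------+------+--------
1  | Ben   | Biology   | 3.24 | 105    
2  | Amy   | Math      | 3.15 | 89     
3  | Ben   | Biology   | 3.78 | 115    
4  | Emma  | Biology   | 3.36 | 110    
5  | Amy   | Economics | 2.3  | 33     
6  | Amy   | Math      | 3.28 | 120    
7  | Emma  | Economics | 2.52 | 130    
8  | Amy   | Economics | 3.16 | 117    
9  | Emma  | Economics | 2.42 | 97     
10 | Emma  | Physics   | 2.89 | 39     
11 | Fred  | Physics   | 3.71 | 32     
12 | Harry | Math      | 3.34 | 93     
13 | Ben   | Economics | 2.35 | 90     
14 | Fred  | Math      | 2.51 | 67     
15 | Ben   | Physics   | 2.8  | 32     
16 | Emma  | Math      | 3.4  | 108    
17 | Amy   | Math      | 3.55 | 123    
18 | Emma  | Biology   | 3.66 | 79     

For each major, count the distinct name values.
SELECT major, COUNT(DISTINCT name)
FROM students
GROUP BY major

Result:
  Biology: 2 distinct
  Economics: 3 distinct
  Math: 4 distinct
  Physics: 3 distinct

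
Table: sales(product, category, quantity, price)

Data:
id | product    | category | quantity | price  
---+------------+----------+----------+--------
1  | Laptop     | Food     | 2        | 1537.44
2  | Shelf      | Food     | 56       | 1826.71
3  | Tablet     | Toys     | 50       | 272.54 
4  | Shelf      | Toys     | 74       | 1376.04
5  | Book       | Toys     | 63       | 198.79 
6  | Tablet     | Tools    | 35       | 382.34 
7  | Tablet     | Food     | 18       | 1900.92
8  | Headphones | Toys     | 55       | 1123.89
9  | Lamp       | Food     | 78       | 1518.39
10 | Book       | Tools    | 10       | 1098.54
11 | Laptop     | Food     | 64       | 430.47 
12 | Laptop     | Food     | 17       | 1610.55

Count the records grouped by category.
SELECT category, COUNT(*) as count
FROM sales
GROUP BY category

Result:
  Food: 6
  Tools: 2
  Toys: 4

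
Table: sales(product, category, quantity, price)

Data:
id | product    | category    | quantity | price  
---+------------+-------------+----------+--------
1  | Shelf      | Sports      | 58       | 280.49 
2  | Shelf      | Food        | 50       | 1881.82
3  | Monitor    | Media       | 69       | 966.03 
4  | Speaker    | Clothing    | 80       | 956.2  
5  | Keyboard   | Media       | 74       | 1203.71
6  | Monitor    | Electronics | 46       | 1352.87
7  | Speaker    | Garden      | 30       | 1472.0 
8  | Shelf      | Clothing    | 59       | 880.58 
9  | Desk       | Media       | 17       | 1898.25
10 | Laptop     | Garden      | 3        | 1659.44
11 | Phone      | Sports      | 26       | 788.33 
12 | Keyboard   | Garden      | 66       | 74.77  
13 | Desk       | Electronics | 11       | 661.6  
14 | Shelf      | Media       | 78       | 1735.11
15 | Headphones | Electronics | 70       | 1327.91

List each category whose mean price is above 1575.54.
SELECT category, AVG(price)
FROM sales
GROUP BY category
HAVING AVG(price) > 1575.54

Result:
  Food: avg=1881.82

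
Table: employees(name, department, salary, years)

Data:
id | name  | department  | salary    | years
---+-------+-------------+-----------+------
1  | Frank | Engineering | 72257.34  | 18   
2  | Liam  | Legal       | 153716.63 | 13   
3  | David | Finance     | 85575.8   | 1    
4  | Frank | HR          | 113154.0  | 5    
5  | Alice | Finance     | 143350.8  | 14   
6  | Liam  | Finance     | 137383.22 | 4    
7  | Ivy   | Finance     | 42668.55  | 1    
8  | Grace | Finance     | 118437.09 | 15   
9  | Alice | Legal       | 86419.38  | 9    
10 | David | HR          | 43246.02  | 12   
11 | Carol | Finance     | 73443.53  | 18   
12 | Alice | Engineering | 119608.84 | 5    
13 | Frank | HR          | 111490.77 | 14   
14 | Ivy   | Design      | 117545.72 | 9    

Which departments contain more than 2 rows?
SELECT department, COUNT(*) as cnt
FROM employees
GROUP BY department
HAVING COUNT(*) > 2

Result:
  Finance: 6
  HR: 3

Note: HAVING filters groups after aggregation, WHERE filters rows before.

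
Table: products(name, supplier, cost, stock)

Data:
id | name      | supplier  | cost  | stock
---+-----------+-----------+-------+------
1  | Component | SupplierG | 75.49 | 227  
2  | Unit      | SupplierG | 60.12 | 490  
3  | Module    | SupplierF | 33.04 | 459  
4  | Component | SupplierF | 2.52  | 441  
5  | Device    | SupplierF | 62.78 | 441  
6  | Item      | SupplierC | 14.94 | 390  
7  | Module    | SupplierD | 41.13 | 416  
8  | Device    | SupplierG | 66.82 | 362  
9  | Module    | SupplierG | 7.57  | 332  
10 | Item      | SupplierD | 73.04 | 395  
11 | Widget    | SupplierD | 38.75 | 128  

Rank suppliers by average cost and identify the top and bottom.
SELECT supplier, AVG(cost)
FROM products
GROUP BY supplier
ORDER BY AVG(cost)

All groups:
  SupplierC: 14.94
  SupplierF: 32.78
  SupplierD: 50.97
  SupplierG: 52.50

Highest: SupplierG (52.50)
Lowest: SupplierC (14.94)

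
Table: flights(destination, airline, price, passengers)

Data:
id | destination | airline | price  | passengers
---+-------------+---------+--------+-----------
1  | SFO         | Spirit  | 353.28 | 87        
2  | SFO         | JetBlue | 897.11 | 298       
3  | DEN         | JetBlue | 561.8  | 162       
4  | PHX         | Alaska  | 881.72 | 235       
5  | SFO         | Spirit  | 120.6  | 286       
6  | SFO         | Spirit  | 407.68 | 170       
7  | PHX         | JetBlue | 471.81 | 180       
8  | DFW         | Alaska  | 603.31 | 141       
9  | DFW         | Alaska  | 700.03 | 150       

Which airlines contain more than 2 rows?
SELECT airline, COUNT(*) as cnt
FROM flights
GROUP BY airline
HAVING COUNT(*) > 2

Result:
  Alaska: 3
  JetBlue: 3
  Spirit: 3

Note: HAVING filters groups after aggregation, WHERE filters rows before.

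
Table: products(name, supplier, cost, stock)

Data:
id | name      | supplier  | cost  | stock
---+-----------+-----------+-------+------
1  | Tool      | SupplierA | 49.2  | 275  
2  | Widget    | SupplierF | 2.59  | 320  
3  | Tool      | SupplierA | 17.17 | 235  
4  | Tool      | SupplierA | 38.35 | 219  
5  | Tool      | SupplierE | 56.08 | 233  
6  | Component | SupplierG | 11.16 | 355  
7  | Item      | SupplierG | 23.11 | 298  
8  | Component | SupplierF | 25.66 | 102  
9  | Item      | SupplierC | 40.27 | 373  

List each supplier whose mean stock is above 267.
SELECT supplier, AVG(stock)
FROM products
GROUP BY supplier
HAVING AVG(stock) > 267

Result:
  SupplierC: avg=373.00
  SupplierG: avg=326.50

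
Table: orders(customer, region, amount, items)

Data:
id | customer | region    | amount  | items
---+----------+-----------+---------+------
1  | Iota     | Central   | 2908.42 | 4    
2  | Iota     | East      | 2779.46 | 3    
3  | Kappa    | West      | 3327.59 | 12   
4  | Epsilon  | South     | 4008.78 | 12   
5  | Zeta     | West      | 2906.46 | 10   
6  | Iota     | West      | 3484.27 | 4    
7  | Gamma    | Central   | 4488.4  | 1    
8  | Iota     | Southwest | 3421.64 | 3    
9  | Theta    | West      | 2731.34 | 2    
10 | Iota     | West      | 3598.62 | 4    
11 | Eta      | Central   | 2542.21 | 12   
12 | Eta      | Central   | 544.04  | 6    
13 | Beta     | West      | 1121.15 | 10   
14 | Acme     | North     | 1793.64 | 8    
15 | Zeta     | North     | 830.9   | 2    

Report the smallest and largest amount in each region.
SELECT region, MIN(amount), MAX(amount)
FROM orders
GROUP BY region

Result:
  Central: min=544.04, max=4488.40
  East: min=2779.46, max=2779.46
  North: min=830.90, max=1793.64
  South: min=4008.78, max=4008.78
  Southwest: min=3421.64, max=3421.64
  West: min=1121.15, max=3598.62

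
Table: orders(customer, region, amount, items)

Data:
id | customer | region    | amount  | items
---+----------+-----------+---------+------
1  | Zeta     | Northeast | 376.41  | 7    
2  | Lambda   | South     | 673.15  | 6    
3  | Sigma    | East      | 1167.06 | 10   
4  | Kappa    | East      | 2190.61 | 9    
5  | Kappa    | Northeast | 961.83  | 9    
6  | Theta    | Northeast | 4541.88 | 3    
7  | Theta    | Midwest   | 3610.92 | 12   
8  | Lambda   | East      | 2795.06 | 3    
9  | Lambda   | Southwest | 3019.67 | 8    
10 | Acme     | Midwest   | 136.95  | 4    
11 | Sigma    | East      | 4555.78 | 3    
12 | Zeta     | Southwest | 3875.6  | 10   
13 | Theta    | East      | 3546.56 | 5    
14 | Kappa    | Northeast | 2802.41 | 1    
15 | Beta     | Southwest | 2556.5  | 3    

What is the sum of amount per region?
SELECT region, SUM(amount) as result
FROM orders
GROUP BY region

Result:
  East: 14255.07
  Midwest: 3747.87
  Northeast: 8682.53
  South: 673.15
  Southwest: 9451.77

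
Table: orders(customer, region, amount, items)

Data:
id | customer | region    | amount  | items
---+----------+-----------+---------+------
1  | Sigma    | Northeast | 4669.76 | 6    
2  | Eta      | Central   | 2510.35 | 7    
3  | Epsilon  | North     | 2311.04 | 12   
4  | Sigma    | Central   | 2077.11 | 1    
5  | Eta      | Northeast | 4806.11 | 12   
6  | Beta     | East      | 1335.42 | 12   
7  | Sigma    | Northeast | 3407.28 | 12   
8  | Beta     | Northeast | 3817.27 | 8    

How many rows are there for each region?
SELECT region, COUNT(*) as count
FROM orders
GROUP BY region

Result:
  Central: 2
  East: 1
  North: 1
  Northeast: 4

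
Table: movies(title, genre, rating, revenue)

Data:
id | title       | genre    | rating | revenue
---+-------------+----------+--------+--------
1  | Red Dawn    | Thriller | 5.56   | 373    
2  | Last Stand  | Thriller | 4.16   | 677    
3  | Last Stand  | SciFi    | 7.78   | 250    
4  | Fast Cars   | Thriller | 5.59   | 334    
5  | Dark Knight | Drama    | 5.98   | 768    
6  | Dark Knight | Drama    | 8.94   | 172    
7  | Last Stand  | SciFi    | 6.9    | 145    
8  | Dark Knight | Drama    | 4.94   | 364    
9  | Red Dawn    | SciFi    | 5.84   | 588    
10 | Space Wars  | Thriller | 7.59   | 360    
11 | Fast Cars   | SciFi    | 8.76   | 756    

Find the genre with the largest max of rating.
SELECT genre, MAX(rating) as val
FROM movies
GROUP BY genre
ORDER BY val DESC
LIMIT 1

Result: Drama with max(rating) = 8.94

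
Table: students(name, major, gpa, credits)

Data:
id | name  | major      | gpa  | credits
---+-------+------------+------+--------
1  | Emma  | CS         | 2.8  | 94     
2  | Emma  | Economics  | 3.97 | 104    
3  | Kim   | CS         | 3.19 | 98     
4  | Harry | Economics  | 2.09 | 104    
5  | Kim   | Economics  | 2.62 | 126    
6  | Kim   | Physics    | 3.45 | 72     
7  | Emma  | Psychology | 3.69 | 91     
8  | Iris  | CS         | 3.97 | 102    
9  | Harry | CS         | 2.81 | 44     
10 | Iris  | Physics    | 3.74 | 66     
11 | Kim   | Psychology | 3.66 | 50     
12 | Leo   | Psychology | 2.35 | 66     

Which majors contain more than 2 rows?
SELECT major, COUNT(*) as cnt
FROM students
GROUP BY major
HAVING COUNT(*) > 2

Result:
  CS: 4
  Economics: 3
  Psychology: 3

Note: HAVING filters groups after aggregation, WHERE filters rows before.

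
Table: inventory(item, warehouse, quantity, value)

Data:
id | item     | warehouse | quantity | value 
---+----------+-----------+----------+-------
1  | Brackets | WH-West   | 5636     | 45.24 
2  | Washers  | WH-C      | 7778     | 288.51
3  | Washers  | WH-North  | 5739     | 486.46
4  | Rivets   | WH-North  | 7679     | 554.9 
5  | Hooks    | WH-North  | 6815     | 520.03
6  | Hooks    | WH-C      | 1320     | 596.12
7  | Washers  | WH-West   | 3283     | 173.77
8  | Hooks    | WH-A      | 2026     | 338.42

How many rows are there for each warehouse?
SELECT warehouse, COUNT(*) as count
FROM inventory
GROUP BY warehouse

Result:
  WH-A: 1
  WH-C: 2
  WH-North: 3
  WH-West: 2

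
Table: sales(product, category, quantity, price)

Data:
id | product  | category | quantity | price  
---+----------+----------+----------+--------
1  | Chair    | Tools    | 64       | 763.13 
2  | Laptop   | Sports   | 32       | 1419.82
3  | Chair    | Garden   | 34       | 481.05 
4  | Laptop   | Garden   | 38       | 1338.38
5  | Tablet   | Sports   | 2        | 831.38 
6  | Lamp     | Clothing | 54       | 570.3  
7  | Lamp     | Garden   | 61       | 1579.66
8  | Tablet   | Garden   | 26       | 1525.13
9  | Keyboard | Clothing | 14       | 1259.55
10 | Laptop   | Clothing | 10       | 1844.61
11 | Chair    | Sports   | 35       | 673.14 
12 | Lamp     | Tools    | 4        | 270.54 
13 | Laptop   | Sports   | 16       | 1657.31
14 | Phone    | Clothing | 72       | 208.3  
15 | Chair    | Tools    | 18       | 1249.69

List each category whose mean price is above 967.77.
SELECT category, AVG(price)
FROM sales
GROUP BY category
HAVING AVG(price) > 967.77

Result:
  Clothing: avg=970.69
  Garden: avg=1231.06
  Sports: avg=1145.41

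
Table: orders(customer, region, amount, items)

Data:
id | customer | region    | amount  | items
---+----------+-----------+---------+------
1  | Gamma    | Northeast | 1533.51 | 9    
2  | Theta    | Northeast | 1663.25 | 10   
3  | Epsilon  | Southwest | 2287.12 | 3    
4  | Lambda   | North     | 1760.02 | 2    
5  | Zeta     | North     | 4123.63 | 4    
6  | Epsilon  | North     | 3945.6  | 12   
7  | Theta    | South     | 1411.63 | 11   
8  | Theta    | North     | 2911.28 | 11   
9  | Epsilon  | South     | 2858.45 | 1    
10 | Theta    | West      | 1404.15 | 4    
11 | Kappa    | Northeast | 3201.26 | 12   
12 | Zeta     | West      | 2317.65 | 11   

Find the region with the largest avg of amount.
SELECT region, AVG(amount) as val
FROM orders
GROUP BY region
ORDER BY val DESC
LIMIT 1

Result: North with avg(amount) = 3185.13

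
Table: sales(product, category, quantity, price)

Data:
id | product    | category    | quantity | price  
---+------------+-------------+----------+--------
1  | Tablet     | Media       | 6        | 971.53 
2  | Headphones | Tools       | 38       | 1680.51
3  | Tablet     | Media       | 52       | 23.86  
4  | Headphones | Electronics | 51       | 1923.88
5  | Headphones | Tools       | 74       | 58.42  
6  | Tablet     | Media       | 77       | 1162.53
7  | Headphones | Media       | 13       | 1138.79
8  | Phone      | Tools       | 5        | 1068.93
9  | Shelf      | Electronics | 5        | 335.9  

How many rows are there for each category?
SELECT category, COUNT(*) as count
FROM sales
GROUP BY category

Result:
  Electronics: 2
  Media: 4
  Tools: 3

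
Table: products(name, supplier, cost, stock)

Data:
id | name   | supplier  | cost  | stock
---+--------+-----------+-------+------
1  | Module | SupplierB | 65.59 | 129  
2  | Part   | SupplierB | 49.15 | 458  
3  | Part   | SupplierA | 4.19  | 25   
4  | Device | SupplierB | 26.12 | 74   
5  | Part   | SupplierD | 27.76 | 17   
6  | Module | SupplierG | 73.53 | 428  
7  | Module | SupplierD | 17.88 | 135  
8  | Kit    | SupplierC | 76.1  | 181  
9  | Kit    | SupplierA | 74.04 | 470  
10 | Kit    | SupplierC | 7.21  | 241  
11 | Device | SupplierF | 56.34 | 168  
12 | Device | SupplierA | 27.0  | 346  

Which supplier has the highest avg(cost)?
SELECT supplier, AVG(cost) as val
FROM products
GROUP BY supplier
ORDER BY val DESC
LIMIT 1

Result: SupplierG with avg(cost) = 73.53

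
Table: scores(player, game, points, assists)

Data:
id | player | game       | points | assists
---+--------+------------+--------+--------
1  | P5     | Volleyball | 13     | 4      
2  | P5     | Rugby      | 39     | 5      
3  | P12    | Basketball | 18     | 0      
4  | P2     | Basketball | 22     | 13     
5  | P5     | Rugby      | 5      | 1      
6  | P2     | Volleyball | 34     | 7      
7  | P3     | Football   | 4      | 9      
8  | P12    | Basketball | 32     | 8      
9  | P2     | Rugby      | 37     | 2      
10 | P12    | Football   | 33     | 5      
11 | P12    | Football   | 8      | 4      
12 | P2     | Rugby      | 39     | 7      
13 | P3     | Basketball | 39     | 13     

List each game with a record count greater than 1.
SELECT game, COUNT(*) as cnt
FROM scores
GROUP BY game
HAVING COUNT(*) > 1

Result:
  Basketball: 4
  Football: 3
  Rugby: 4
  Volleyball: 2

Note: HAVING filters groups after aggregation, WHERE filters rows before.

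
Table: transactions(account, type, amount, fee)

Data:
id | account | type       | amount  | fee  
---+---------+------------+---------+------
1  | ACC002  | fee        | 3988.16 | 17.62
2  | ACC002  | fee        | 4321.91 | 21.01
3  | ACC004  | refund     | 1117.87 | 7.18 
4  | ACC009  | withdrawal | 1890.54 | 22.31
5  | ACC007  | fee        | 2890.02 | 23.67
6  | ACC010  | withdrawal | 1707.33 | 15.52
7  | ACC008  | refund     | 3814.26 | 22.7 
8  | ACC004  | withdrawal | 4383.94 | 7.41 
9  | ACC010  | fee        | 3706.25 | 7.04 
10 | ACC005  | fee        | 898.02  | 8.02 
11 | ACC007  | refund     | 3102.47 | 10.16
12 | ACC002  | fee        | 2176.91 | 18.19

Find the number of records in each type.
SELECT type, COUNT(*) as count
FROM transactions
GROUP BY type

Result:
  fee: 6
  refund: 3
  withdrawal: 3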